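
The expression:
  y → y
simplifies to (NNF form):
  True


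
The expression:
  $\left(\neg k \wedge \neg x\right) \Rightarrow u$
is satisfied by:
  {x: True, k: True, u: True}
  {x: True, k: True, u: False}
  {x: True, u: True, k: False}
  {x: True, u: False, k: False}
  {k: True, u: True, x: False}
  {k: True, u: False, x: False}
  {u: True, k: False, x: False}


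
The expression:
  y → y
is always true.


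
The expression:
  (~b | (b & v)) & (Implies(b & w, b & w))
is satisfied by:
  {v: True, b: False}
  {b: False, v: False}
  {b: True, v: True}


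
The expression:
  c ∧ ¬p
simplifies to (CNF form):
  c ∧ ¬p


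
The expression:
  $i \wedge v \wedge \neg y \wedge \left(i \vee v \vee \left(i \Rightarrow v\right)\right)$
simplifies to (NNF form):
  $i \wedge v \wedge \neg y$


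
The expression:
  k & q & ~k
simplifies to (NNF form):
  False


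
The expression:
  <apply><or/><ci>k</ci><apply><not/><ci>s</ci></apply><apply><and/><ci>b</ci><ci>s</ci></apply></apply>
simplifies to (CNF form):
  <apply><or/><ci>b</ci><ci>k</ci><apply><not/><ci>s</ci></apply></apply>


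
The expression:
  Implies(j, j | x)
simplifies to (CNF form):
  True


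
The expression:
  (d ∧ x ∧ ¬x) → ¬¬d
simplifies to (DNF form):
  True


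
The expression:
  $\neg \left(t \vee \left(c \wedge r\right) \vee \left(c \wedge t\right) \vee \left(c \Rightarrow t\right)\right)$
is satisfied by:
  {c: True, r: False, t: False}


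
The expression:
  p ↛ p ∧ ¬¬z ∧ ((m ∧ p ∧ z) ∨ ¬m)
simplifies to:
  False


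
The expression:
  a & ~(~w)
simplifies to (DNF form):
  a & w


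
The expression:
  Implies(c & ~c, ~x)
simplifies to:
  True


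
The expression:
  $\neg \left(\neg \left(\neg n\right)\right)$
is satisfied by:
  {n: False}


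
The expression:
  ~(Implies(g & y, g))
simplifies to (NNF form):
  False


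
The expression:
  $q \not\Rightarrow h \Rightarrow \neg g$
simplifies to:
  $h \vee \neg g \vee \neg q$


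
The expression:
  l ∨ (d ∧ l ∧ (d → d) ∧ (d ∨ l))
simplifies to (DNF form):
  l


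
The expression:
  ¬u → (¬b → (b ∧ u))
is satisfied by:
  {b: True, u: True}
  {b: True, u: False}
  {u: True, b: False}


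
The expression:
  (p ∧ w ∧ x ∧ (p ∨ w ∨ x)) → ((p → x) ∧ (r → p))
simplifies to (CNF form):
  True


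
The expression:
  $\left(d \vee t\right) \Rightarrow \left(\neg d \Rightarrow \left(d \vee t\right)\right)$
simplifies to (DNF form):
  $\text{True}$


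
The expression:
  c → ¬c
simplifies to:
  ¬c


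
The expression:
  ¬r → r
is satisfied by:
  {r: True}


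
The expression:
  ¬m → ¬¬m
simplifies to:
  m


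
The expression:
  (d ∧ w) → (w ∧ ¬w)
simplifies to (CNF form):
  ¬d ∨ ¬w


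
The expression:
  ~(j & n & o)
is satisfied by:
  {o: False, n: False, j: False}
  {j: True, o: False, n: False}
  {n: True, o: False, j: False}
  {j: True, n: True, o: False}
  {o: True, j: False, n: False}
  {j: True, o: True, n: False}
  {n: True, o: True, j: False}


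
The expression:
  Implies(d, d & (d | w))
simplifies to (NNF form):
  True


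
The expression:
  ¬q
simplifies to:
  ¬q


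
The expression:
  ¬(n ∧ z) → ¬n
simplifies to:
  z ∨ ¬n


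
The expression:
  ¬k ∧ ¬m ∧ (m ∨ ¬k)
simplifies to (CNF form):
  ¬k ∧ ¬m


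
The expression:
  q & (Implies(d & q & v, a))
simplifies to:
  q & (a | ~d | ~v)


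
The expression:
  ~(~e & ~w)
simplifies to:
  e | w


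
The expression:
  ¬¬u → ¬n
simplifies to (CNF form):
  ¬n ∨ ¬u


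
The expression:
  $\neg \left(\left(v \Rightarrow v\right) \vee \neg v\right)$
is never true.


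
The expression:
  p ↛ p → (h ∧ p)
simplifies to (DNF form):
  True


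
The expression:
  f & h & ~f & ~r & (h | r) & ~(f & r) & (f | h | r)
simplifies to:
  False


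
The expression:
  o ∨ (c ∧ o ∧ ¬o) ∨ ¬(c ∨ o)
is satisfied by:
  {o: True, c: False}
  {c: False, o: False}
  {c: True, o: True}


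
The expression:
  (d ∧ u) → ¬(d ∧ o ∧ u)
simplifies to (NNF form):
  ¬d ∨ ¬o ∨ ¬u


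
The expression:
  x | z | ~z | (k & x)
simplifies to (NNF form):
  True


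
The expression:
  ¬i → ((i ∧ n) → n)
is always true.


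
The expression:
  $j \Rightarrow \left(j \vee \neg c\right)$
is always true.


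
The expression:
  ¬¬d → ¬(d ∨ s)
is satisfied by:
  {d: False}


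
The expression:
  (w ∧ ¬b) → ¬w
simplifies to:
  b ∨ ¬w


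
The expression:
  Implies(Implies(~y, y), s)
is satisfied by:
  {s: True, y: False}
  {y: False, s: False}
  {y: True, s: True}


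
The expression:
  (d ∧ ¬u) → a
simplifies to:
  a ∨ u ∨ ¬d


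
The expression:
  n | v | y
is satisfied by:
  {n: True, y: True, v: True}
  {n: True, y: True, v: False}
  {n: True, v: True, y: False}
  {n: True, v: False, y: False}
  {y: True, v: True, n: False}
  {y: True, v: False, n: False}
  {v: True, y: False, n: False}


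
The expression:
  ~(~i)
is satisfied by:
  {i: True}


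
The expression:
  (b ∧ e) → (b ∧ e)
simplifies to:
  True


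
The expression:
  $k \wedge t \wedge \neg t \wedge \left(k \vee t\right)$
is never true.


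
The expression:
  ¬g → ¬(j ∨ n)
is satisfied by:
  {g: True, j: False, n: False}
  {n: True, g: True, j: False}
  {g: True, j: True, n: False}
  {n: True, g: True, j: True}
  {n: False, j: False, g: False}


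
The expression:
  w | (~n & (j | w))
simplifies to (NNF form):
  w | (j & ~n)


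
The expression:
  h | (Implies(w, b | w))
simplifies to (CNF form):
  True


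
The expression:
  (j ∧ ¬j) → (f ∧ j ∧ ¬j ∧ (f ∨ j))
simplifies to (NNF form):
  True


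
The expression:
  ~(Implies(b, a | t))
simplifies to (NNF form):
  b & ~a & ~t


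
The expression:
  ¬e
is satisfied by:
  {e: False}


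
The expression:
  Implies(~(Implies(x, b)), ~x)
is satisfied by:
  {b: True, x: False}
  {x: False, b: False}
  {x: True, b: True}


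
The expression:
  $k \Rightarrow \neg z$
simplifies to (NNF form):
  $\neg k \vee \neg z$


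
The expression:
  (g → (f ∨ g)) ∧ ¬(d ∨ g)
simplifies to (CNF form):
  ¬d ∧ ¬g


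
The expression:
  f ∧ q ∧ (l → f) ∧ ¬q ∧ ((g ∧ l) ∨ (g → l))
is never true.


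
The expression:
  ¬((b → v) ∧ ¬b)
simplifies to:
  b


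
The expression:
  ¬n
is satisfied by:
  {n: False}


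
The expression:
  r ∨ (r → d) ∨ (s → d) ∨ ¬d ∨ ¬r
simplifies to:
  True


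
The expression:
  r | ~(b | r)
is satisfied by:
  {r: True, b: False}
  {b: False, r: False}
  {b: True, r: True}


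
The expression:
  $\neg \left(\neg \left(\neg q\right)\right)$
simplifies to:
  $\neg q$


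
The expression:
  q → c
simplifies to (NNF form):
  c ∨ ¬q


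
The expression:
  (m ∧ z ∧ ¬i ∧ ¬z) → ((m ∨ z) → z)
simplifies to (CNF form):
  True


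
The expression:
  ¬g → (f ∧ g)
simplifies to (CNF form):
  g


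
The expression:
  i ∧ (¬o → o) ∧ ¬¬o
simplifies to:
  i ∧ o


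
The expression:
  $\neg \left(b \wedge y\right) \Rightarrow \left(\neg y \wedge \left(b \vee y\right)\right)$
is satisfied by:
  {b: True}


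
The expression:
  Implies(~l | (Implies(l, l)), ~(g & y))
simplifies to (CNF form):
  ~g | ~y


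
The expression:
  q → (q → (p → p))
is always true.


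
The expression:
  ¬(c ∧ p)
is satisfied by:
  {p: False, c: False}
  {c: True, p: False}
  {p: True, c: False}


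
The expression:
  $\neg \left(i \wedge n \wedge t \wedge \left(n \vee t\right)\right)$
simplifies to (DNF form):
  $\neg i \vee \neg n \vee \neg t$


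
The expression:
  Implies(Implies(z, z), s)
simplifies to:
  s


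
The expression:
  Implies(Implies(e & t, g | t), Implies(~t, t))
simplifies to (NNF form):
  t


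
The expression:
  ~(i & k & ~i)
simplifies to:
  True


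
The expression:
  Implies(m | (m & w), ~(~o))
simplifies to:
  o | ~m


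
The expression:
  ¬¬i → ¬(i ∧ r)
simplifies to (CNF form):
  ¬i ∨ ¬r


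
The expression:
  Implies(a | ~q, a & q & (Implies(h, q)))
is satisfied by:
  {q: True}


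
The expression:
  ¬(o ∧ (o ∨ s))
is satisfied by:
  {o: False}


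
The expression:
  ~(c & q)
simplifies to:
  ~c | ~q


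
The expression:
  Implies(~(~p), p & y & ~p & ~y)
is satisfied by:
  {p: False}


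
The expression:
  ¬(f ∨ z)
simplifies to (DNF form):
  ¬f ∧ ¬z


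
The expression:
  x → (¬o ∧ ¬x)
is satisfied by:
  {x: False}


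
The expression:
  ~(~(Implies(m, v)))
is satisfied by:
  {v: True, m: False}
  {m: False, v: False}
  {m: True, v: True}


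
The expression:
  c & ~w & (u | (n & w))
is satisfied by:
  {c: True, u: True, w: False}


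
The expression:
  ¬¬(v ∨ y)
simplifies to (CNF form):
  v ∨ y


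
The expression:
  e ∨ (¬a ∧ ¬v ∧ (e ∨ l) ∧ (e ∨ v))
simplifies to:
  e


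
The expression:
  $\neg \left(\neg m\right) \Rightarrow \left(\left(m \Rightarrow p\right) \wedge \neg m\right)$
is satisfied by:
  {m: False}


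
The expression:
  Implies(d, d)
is always true.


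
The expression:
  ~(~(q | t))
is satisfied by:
  {t: True, q: True}
  {t: True, q: False}
  {q: True, t: False}


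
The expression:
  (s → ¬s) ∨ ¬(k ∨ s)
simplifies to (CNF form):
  ¬s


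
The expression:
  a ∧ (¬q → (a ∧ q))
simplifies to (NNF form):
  a ∧ q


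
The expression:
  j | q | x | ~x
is always true.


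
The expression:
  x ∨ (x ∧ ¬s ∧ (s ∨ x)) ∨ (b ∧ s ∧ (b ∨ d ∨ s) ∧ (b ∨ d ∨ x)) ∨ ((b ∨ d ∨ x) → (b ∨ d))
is always true.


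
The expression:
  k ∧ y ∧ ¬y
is never true.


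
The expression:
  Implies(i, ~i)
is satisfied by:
  {i: False}


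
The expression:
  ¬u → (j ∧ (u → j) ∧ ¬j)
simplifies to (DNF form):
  u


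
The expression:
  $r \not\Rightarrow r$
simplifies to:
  $\text{False}$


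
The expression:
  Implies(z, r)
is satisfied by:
  {r: True, z: False}
  {z: False, r: False}
  {z: True, r: True}


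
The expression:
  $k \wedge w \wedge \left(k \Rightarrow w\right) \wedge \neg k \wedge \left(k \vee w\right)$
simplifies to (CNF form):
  $\text{False}$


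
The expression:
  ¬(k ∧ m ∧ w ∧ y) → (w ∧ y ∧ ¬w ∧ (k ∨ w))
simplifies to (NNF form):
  k ∧ m ∧ w ∧ y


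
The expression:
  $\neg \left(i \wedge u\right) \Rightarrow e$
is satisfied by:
  {u: True, e: True, i: True}
  {u: True, e: True, i: False}
  {e: True, i: True, u: False}
  {e: True, i: False, u: False}
  {u: True, i: True, e: False}


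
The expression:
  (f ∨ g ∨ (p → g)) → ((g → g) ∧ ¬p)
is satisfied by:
  {f: False, p: False, g: False}
  {g: True, f: False, p: False}
  {f: True, g: False, p: False}
  {g: True, f: True, p: False}
  {p: True, g: False, f: False}


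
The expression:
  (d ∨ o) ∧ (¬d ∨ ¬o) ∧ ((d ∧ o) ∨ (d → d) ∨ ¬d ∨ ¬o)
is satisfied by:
  {d: True, o: False}
  {o: True, d: False}


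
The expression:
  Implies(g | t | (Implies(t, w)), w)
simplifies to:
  w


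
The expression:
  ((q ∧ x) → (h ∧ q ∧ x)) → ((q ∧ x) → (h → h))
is always true.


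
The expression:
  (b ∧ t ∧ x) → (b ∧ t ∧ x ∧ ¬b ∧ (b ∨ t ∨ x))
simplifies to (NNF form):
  ¬b ∨ ¬t ∨ ¬x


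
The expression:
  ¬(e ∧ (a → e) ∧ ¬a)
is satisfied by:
  {a: True, e: False}
  {e: False, a: False}
  {e: True, a: True}


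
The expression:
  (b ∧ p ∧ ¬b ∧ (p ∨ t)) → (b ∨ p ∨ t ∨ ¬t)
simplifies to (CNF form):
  True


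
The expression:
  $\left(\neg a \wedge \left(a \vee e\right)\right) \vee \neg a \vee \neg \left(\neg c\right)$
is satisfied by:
  {c: True, a: False}
  {a: False, c: False}
  {a: True, c: True}


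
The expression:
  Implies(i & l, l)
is always true.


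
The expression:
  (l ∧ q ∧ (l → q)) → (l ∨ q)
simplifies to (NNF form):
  True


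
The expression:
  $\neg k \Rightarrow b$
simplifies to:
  $b \vee k$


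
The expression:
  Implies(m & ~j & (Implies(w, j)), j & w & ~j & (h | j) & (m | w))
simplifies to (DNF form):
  j | w | ~m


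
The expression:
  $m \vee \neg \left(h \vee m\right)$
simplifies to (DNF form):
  $m \vee \neg h$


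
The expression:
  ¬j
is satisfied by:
  {j: False}


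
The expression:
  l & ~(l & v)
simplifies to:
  l & ~v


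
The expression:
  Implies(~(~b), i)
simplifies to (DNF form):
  i | ~b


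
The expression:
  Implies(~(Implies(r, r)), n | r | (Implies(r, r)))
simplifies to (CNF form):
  True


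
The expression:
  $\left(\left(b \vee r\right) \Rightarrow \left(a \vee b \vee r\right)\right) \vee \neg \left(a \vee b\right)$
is always true.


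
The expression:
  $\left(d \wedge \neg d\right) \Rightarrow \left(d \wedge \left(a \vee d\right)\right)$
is always true.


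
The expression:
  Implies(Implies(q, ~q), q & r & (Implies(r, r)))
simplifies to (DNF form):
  q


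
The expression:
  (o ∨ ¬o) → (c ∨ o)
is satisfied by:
  {o: True, c: True}
  {o: True, c: False}
  {c: True, o: False}


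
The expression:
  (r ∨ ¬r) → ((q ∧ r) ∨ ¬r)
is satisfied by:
  {q: True, r: False}
  {r: False, q: False}
  {r: True, q: True}


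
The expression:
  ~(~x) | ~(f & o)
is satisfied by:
  {x: True, o: False, f: False}
  {o: False, f: False, x: False}
  {f: True, x: True, o: False}
  {f: True, o: False, x: False}
  {x: True, o: True, f: False}
  {o: True, x: False, f: False}
  {f: True, o: True, x: True}


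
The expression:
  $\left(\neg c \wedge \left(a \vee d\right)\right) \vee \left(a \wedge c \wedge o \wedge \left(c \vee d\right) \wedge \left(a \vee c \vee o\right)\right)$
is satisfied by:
  {d: True, o: True, a: True, c: False}
  {d: True, a: True, c: False, o: False}
  {o: True, a: True, c: False, d: False}
  {a: True, o: False, c: False, d: False}
  {d: True, o: True, a: False, c: False}
  {d: True, o: False, a: False, c: False}
  {d: True, o: True, c: True, a: True}
  {o: True, c: True, a: True, d: False}


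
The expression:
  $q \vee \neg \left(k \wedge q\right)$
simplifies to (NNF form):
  $\text{True}$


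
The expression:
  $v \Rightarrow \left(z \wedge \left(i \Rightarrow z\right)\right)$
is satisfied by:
  {z: True, v: False}
  {v: False, z: False}
  {v: True, z: True}


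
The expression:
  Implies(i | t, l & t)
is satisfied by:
  {l: True, t: False, i: False}
  {l: False, t: False, i: False}
  {t: True, l: True, i: False}
  {i: True, t: True, l: True}


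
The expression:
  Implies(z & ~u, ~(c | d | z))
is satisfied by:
  {u: True, z: False}
  {z: False, u: False}
  {z: True, u: True}


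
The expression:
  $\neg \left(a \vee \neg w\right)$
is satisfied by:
  {w: True, a: False}


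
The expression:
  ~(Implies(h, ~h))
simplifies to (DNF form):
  h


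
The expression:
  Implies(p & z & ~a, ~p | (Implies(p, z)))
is always true.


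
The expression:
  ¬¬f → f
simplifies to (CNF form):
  True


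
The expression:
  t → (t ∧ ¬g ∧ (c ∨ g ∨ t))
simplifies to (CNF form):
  ¬g ∨ ¬t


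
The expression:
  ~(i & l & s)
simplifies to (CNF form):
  ~i | ~l | ~s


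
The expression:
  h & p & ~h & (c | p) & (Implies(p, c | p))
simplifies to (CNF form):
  False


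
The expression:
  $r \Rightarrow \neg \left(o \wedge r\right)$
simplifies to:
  $\neg o \vee \neg r$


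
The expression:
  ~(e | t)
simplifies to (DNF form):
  ~e & ~t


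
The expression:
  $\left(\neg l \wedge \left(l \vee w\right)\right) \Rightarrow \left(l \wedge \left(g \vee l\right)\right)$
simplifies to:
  $l \vee \neg w$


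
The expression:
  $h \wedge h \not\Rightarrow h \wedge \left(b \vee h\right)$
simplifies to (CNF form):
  $\text{False}$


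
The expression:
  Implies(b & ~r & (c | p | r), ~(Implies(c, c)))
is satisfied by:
  {r: True, c: False, p: False, b: False}
  {r: True, p: True, c: False, b: False}
  {r: True, c: True, p: False, b: False}
  {r: True, p: True, c: True, b: False}
  {r: False, c: False, p: False, b: False}
  {p: True, r: False, c: False, b: False}
  {c: True, r: False, p: False, b: False}
  {p: True, c: True, r: False, b: False}
  {b: True, r: True, c: False, p: False}
  {b: True, p: True, r: True, c: False}
  {b: True, r: True, c: True, p: False}
  {b: True, p: True, r: True, c: True}
  {b: True, r: False, c: False, p: False}


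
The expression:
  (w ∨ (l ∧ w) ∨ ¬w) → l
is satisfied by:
  {l: True}


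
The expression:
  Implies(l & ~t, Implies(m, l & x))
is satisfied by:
  {x: True, t: True, l: False, m: False}
  {x: True, l: False, m: False, t: False}
  {t: True, l: False, m: False, x: False}
  {t: False, l: False, m: False, x: False}
  {x: True, m: True, t: True, l: False}
  {x: True, m: True, t: False, l: False}
  {m: True, t: True, x: False, l: False}
  {m: True, x: False, l: False, t: False}
  {t: True, x: True, l: True, m: False}
  {x: True, l: True, t: False, m: False}
  {t: True, l: True, x: False, m: False}
  {l: True, x: False, m: False, t: False}
  {x: True, m: True, l: True, t: True}
  {x: True, m: True, l: True, t: False}
  {m: True, l: True, t: True, x: False}


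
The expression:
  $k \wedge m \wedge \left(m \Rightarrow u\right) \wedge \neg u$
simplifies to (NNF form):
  $\text{False}$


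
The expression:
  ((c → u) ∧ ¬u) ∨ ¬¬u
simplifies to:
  u ∨ ¬c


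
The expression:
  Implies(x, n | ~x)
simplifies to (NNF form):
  n | ~x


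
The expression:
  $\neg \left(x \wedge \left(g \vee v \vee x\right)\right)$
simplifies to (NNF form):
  $\neg x$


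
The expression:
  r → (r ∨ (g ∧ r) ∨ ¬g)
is always true.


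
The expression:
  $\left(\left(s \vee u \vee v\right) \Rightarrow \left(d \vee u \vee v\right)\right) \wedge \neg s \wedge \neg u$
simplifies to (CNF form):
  $\neg s \wedge \neg u$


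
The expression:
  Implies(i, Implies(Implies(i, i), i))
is always true.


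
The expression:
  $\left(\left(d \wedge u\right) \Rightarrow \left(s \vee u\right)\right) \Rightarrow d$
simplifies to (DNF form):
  $d$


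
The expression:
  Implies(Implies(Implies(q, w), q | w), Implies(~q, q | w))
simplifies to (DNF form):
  True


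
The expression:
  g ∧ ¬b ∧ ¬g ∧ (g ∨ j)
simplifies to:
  False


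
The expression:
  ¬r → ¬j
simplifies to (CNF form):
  r ∨ ¬j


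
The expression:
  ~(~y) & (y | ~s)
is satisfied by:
  {y: True}


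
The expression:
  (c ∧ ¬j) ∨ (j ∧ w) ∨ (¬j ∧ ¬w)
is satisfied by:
  {c: True, j: False, w: False}
  {c: False, j: False, w: False}
  {w: True, c: True, j: False}
  {j: True, w: True, c: True}
  {j: True, w: True, c: False}


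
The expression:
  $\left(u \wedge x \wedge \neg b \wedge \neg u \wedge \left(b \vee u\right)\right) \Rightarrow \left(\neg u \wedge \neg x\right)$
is always true.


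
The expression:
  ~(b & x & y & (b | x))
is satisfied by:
  {y: False, x: False, b: False}
  {b: True, y: False, x: False}
  {x: True, y: False, b: False}
  {b: True, x: True, y: False}
  {y: True, b: False, x: False}
  {b: True, y: True, x: False}
  {x: True, y: True, b: False}


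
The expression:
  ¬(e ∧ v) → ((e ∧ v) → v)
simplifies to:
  True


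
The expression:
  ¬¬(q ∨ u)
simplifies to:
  q ∨ u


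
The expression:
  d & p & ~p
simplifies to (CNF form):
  False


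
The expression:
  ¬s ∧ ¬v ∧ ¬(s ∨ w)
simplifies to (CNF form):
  ¬s ∧ ¬v ∧ ¬w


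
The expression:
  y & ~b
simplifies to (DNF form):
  y & ~b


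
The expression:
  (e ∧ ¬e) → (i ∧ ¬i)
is always true.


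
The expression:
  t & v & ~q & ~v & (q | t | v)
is never true.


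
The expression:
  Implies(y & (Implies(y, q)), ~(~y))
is always true.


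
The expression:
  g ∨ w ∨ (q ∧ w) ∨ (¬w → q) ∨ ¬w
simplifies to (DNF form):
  True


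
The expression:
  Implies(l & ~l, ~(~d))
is always true.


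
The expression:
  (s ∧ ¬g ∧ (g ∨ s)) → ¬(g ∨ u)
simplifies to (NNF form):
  g ∨ ¬s ∨ ¬u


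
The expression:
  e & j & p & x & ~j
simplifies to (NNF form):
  False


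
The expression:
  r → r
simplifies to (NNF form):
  True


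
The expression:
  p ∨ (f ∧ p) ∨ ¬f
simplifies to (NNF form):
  p ∨ ¬f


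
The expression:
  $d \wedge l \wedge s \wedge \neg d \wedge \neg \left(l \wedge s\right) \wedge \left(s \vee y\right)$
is never true.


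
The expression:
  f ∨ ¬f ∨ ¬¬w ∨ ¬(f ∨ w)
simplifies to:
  True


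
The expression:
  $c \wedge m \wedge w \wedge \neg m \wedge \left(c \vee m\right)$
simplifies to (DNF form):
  $\text{False}$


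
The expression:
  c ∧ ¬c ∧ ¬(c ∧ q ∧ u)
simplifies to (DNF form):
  False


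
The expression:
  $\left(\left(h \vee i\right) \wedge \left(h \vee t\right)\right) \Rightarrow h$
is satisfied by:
  {h: True, t: False, i: False}
  {h: False, t: False, i: False}
  {i: True, h: True, t: False}
  {i: True, h: False, t: False}
  {t: True, h: True, i: False}
  {t: True, h: False, i: False}
  {t: True, i: True, h: True}


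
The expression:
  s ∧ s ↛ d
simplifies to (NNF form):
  s ∧ ¬d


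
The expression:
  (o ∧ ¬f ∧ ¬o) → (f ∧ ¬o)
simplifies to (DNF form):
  True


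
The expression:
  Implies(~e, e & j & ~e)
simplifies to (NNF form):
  e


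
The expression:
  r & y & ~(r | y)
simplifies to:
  False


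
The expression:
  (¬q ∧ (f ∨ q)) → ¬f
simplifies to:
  q ∨ ¬f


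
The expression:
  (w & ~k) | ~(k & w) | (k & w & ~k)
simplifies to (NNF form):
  ~k | ~w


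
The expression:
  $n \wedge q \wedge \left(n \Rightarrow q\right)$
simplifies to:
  $n \wedge q$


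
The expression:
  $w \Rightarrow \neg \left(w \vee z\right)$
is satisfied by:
  {w: False}


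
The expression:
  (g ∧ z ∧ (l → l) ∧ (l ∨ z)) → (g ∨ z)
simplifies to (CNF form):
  True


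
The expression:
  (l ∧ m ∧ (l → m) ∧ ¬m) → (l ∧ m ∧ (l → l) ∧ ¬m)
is always true.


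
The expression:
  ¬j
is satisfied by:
  {j: False}


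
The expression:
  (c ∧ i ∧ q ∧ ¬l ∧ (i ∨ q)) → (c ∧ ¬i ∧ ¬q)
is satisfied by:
  {l: True, c: False, i: False, q: False}
  {q: False, c: False, l: False, i: False}
  {q: True, l: True, c: False, i: False}
  {q: True, c: False, l: False, i: False}
  {i: True, l: True, q: False, c: False}
  {i: True, q: False, c: False, l: False}
  {i: True, q: True, l: True, c: False}
  {i: True, q: True, c: False, l: False}
  {l: True, c: True, i: False, q: False}
  {c: True, i: False, l: False, q: False}
  {q: True, c: True, l: True, i: False}
  {q: True, c: True, i: False, l: False}
  {l: True, c: True, i: True, q: False}
  {c: True, i: True, q: False, l: False}
  {q: True, c: True, i: True, l: True}


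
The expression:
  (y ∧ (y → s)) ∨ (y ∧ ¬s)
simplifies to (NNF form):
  y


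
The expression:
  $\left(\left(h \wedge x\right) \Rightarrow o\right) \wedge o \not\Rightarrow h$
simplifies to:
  $o \wedge \neg h$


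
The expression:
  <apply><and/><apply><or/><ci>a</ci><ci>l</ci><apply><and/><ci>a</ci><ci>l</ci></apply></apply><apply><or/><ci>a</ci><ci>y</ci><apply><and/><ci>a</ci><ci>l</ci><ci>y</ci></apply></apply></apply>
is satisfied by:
  {a: True, l: True, y: True}
  {a: True, l: True, y: False}
  {a: True, y: True, l: False}
  {a: True, y: False, l: False}
  {l: True, y: True, a: False}


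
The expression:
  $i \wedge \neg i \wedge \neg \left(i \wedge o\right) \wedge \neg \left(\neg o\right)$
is never true.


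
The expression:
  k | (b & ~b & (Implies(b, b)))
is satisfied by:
  {k: True}


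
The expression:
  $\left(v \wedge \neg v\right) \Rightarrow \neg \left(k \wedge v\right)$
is always true.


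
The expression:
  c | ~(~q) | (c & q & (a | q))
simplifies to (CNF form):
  c | q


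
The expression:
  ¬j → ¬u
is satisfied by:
  {j: True, u: False}
  {u: False, j: False}
  {u: True, j: True}


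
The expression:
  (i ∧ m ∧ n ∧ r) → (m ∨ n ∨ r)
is always true.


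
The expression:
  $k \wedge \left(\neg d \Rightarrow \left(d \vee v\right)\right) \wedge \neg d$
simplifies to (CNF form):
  $k \wedge v \wedge \neg d$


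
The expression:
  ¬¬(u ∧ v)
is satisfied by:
  {u: True, v: True}


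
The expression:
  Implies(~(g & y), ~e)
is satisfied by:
  {y: True, g: True, e: False}
  {y: True, g: False, e: False}
  {g: True, y: False, e: False}
  {y: False, g: False, e: False}
  {y: True, e: True, g: True}


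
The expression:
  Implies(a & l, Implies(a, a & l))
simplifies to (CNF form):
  True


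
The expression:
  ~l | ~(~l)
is always true.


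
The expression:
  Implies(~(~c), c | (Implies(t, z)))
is always true.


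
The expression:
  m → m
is always true.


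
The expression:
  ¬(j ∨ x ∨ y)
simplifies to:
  ¬j ∧ ¬x ∧ ¬y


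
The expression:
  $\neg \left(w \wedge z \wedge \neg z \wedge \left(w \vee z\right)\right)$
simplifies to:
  $\text{True}$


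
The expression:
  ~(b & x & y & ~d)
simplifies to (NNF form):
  d | ~b | ~x | ~y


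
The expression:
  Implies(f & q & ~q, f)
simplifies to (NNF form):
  True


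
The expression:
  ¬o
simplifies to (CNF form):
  ¬o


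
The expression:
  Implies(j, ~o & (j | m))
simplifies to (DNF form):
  ~j | ~o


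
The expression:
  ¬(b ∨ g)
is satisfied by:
  {g: False, b: False}


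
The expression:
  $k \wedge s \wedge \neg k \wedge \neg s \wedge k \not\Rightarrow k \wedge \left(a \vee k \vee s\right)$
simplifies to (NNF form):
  $\text{False}$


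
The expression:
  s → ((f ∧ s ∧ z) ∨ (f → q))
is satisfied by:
  {q: True, z: True, s: False, f: False}
  {q: True, s: False, z: False, f: False}
  {z: True, q: False, s: False, f: False}
  {q: False, s: False, z: False, f: False}
  {f: True, q: True, z: True, s: False}
  {f: True, q: True, s: False, z: False}
  {f: True, z: True, q: False, s: False}
  {f: True, q: False, s: False, z: False}
  {q: True, s: True, z: True, f: False}
  {q: True, s: True, f: False, z: False}
  {s: True, z: True, f: False, q: False}
  {s: True, f: False, z: False, q: False}
  {q: True, s: True, f: True, z: True}
  {q: True, s: True, f: True, z: False}
  {s: True, f: True, z: True, q: False}


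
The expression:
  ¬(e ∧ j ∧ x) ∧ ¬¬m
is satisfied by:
  {m: True, e: False, x: False, j: False}
  {m: True, j: True, e: False, x: False}
  {m: True, x: True, e: False, j: False}
  {m: True, j: True, x: True, e: False}
  {m: True, e: True, x: False, j: False}
  {m: True, j: True, e: True, x: False}
  {m: True, x: True, e: True, j: False}


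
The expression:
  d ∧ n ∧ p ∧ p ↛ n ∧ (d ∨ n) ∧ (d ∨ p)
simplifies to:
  False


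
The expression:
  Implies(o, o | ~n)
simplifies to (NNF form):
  True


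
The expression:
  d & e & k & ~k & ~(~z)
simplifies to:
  False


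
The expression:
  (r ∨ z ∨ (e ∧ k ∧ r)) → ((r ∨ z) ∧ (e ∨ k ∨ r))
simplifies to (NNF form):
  e ∨ k ∨ r ∨ ¬z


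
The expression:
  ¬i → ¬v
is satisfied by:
  {i: True, v: False}
  {v: False, i: False}
  {v: True, i: True}


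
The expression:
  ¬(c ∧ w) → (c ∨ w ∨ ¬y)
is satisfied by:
  {c: True, w: True, y: False}
  {c: True, w: False, y: False}
  {w: True, c: False, y: False}
  {c: False, w: False, y: False}
  {y: True, c: True, w: True}
  {y: True, c: True, w: False}
  {y: True, w: True, c: False}


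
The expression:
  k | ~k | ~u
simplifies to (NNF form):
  True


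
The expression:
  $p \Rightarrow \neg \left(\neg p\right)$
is always true.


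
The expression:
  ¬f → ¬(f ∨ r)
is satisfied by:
  {f: True, r: False}
  {r: False, f: False}
  {r: True, f: True}


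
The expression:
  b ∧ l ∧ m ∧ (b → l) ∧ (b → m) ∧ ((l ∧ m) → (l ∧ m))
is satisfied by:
  {m: True, b: True, l: True}


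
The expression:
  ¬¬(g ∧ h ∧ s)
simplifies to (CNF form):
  g ∧ h ∧ s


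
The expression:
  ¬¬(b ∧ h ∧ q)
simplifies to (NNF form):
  b ∧ h ∧ q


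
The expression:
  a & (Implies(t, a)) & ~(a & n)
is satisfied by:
  {a: True, n: False}


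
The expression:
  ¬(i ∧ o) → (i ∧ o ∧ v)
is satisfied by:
  {i: True, o: True}


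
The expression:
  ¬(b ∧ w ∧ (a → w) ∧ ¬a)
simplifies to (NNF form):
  a ∨ ¬b ∨ ¬w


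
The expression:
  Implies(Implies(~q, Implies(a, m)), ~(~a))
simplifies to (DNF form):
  a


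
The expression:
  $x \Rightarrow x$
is always true.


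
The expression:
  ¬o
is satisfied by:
  {o: False}


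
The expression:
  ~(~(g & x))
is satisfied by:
  {x: True, g: True}


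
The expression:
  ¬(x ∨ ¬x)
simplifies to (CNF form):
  False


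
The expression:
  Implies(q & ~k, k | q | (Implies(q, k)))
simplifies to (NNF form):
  True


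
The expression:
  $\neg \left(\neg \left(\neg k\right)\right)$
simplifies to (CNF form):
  $\neg k$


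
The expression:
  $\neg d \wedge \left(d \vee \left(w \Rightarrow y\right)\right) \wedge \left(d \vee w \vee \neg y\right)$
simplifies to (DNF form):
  $\left(w \wedge y \wedge \neg d\right) \vee \left(w \wedge \neg d \wedge \neg w\right) \vee \left(y \wedge \neg d \wedge \neg y\right) \vee \left(\neg d \wedge \neg w \wedge \neg y\right)$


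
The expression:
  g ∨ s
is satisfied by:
  {g: True, s: True}
  {g: True, s: False}
  {s: True, g: False}


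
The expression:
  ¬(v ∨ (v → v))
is never true.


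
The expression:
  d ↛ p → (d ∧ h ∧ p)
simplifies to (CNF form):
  p ∨ ¬d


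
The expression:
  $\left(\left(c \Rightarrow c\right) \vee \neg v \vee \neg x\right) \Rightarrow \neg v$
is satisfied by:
  {v: False}


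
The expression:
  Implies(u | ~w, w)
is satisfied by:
  {w: True}


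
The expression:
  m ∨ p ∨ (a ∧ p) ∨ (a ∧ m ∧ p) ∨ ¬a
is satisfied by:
  {m: True, p: True, a: False}
  {m: True, p: False, a: False}
  {p: True, m: False, a: False}
  {m: False, p: False, a: False}
  {a: True, m: True, p: True}
  {a: True, m: True, p: False}
  {a: True, p: True, m: False}


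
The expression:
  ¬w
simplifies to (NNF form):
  ¬w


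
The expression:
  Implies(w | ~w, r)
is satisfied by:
  {r: True}


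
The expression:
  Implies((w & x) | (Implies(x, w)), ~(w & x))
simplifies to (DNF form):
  ~w | ~x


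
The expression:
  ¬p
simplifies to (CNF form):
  ¬p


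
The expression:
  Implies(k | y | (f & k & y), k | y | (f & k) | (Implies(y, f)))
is always true.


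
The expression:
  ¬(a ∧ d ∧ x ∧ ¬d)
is always true.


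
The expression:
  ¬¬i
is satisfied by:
  {i: True}


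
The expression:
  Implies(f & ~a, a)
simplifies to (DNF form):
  a | ~f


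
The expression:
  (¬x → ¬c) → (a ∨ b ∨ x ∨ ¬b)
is always true.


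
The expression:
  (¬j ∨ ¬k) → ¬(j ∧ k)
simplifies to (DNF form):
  True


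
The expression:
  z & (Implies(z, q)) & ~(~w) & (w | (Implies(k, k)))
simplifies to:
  q & w & z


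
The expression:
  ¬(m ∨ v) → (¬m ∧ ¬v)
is always true.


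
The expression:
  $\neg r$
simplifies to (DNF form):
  $\neg r$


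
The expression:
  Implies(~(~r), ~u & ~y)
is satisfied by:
  {y: False, r: False, u: False}
  {u: True, y: False, r: False}
  {y: True, u: False, r: False}
  {u: True, y: True, r: False}
  {r: True, u: False, y: False}


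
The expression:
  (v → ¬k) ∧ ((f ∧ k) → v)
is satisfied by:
  {f: False, k: False, v: False}
  {v: True, f: False, k: False}
  {f: True, v: False, k: False}
  {v: True, f: True, k: False}
  {k: True, v: False, f: False}


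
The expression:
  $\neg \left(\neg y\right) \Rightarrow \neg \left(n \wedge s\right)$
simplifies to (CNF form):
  $\neg n \vee \neg s \vee \neg y$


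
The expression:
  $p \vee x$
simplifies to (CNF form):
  $p \vee x$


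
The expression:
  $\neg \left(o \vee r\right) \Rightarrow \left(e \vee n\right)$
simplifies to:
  $e \vee n \vee o \vee r$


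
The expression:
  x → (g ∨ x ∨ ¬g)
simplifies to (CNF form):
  True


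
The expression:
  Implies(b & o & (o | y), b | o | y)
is always true.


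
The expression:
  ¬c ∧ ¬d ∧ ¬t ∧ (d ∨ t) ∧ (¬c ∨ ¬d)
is never true.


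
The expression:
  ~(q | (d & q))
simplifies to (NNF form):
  ~q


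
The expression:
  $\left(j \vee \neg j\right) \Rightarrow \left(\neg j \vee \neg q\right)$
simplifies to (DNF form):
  $\neg j \vee \neg q$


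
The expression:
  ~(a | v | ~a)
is never true.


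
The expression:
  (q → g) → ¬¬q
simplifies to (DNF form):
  q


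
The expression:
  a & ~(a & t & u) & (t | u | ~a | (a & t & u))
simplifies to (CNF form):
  a & (t | u) & (~t | ~u)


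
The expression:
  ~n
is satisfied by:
  {n: False}


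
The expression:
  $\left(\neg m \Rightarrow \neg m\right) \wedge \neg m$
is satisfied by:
  {m: False}


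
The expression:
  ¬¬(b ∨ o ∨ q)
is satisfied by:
  {b: True, q: True, o: True}
  {b: True, q: True, o: False}
  {b: True, o: True, q: False}
  {b: True, o: False, q: False}
  {q: True, o: True, b: False}
  {q: True, o: False, b: False}
  {o: True, q: False, b: False}


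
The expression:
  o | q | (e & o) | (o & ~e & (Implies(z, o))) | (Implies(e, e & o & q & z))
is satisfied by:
  {q: True, o: True, e: False}
  {q: True, o: False, e: False}
  {o: True, q: False, e: False}
  {q: False, o: False, e: False}
  {q: True, e: True, o: True}
  {q: True, e: True, o: False}
  {e: True, o: True, q: False}


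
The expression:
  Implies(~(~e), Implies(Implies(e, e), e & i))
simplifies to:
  i | ~e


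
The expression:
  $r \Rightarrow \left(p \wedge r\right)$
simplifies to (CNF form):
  $p \vee \neg r$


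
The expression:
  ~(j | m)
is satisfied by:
  {j: False, m: False}


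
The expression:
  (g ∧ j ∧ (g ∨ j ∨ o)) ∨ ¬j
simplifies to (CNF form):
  g ∨ ¬j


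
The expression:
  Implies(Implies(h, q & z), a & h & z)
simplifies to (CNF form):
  h & (a | ~q | ~z)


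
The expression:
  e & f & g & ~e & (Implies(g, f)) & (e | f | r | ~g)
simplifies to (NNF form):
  False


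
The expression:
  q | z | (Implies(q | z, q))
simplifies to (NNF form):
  True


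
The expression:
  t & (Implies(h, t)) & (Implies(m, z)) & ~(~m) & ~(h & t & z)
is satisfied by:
  {t: True, m: True, z: True, h: False}


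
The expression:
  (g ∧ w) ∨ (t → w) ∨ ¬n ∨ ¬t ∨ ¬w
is always true.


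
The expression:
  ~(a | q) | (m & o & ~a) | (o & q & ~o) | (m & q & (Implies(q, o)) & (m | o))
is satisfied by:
  {o: True, m: True, a: False, q: False}
  {o: True, a: False, m: False, q: False}
  {m: True, o: False, a: False, q: False}
  {o: False, a: False, m: False, q: False}
  {o: True, q: True, m: True, a: False}
  {o: True, q: True, m: True, a: True}


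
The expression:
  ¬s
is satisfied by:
  {s: False}


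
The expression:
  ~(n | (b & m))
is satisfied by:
  {n: False, m: False, b: False}
  {b: True, n: False, m: False}
  {m: True, n: False, b: False}


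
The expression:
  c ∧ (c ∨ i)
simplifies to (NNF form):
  c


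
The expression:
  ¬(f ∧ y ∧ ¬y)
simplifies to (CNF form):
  True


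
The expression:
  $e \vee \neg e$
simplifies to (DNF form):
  $\text{True}$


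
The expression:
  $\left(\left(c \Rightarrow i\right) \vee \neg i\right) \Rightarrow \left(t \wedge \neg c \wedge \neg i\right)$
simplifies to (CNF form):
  $t \wedge \neg c \wedge \neg i$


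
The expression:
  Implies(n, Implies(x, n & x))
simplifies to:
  True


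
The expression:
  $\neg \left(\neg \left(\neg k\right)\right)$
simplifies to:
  $\neg k$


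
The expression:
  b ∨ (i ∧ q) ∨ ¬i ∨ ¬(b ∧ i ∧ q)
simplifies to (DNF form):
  True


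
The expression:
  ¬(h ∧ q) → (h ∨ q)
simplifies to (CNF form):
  h ∨ q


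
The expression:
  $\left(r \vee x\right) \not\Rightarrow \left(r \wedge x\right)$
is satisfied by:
  {r: True, x: False}
  {x: True, r: False}


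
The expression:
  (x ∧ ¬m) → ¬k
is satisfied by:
  {m: True, k: False, x: False}
  {k: False, x: False, m: False}
  {x: True, m: True, k: False}
  {x: True, k: False, m: False}
  {m: True, k: True, x: False}
  {k: True, m: False, x: False}
  {x: True, k: True, m: True}


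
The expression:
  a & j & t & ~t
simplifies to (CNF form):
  False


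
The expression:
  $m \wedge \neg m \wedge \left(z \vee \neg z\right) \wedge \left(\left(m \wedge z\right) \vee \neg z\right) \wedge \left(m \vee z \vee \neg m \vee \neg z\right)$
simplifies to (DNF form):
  $\text{False}$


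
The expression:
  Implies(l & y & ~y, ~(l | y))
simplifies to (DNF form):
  True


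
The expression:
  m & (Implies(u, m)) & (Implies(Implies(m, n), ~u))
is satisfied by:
  {m: True, u: False, n: False}
  {m: True, n: True, u: False}
  {m: True, u: True, n: False}


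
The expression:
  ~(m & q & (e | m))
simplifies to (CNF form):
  ~m | ~q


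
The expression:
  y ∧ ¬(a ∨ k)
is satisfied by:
  {y: True, k: False, a: False}


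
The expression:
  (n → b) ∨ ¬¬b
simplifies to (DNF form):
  b ∨ ¬n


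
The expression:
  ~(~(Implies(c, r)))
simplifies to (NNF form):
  r | ~c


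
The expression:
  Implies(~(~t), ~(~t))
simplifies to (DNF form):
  True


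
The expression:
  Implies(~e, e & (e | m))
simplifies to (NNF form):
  e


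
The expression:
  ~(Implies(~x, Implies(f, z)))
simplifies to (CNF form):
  f & ~x & ~z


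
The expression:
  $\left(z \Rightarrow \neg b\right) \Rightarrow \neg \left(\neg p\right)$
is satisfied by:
  {z: True, p: True, b: True}
  {z: True, p: True, b: False}
  {p: True, b: True, z: False}
  {p: True, b: False, z: False}
  {z: True, b: True, p: False}


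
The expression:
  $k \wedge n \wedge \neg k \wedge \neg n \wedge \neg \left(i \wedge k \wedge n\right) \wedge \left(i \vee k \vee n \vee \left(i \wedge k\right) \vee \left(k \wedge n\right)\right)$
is never true.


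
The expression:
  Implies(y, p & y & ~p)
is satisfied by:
  {y: False}
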